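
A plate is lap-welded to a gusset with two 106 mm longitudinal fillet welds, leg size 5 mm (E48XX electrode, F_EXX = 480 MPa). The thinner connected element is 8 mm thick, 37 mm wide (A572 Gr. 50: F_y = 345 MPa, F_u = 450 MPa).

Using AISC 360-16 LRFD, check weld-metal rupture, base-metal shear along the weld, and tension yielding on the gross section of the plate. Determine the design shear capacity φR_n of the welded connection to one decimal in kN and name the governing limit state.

91.9 kN (gross-section yield governs)

Weld metal: throat = 0.707×5 = 3.535 mm, L = 2×106 = 212 mm. φR_n = 0.75 × 0.6 × 480 × 3.535 × 212 = 161.9 kN.
Base metal shear (8 mm plate): yield φR_n = 1.0×0.6×345×8×212 = 351.1 kN; rupture φR_n = 0.75×0.6×450×8×212 = 343.4 kN; take 343.4 kN (rupture).
Tension yield (gross): A_g = 37×8 = 296 mm². φR_n = 0.90 × 345 × 296 = 91.9 kN.
Governing: min(161.9, 343.4, 91.9) = 91.9 kN → gross-section yield.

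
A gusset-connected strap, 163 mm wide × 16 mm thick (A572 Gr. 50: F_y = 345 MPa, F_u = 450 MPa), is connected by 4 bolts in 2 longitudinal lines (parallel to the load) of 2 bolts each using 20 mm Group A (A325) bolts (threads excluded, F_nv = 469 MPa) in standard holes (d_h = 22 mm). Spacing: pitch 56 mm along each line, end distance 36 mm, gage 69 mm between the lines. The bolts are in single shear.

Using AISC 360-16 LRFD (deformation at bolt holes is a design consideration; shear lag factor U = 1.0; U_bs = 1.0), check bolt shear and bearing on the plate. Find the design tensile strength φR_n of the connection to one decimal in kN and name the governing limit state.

442.0 kN (bolt shear governs)

Bolt shear: A_b = π(20)²/4 = 314.16 mm². φR_n = 0.75 × 469 × 314.16 × 4 × 1 = 442.0 kN.
Bearing (16 mm plate, F_u = 450 MPa): end bolts L_c = 36 − 22/2 = 25, R_n = min(1.2×25×16×450, 2.4×20×16×450) = 216 kN/bolt; interior L_c = 56 − 22 = 34, R_n = 293.76 kN/bolt. φR_n = 0.75 × (2×216 + 2×293.76) = 764.6 kN.
Governing: min(442.0, 764.6) = 442.0 kN → bolt shear.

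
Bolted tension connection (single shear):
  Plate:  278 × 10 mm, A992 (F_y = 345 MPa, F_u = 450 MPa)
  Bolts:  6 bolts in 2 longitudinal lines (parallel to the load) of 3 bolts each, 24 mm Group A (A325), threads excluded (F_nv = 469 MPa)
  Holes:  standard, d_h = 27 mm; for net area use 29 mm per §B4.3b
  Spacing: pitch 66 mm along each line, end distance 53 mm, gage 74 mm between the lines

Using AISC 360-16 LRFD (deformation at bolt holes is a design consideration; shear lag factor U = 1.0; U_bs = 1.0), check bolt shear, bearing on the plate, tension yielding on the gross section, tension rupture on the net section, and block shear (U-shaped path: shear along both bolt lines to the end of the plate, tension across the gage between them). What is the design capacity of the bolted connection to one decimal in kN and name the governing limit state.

Bolt shear: A_b = π(24)²/4 = 452.39 mm². φR_n = 0.75 × 469 × 452.39 × 6 × 1 = 954.8 kN.
Bearing (10 mm plate, F_u = 450 MPa): end bolts L_c = 53 − 27/2 = 39.5, R_n = min(1.2×39.5×10×450, 2.4×24×10×450) = 213.3 kN/bolt; interior L_c = 66 − 27 = 39, R_n = 210.6 kN/bolt. φR_n = 0.75 × (2×213.3 + 4×210.6) = 951.8 kN.
Tension yield (gross): A_g = 278×10 = 2780 mm². φR_n = 0.90 × 345 × 2780 = 863.2 kN.
Tension rupture (net): A_n = (278 − 2×29)×10 = 2200 mm² (U = 1.0, A_e = A_n). φR_n = 0.75 × 450 × 2200 = 742.5 kN.
Block shear: shear path 2×[53+2×66] = 2×185 mm, A_gv = 3700, A_nv = 2×(185 − 2.5×29)×10 = 2250 mm²; tension across gage: (74 − 1×29)×10 = 450 mm². R_n = min(0.6×450×2250, 0.6×345×3700) + 1.0×450×450 = min(607.5, 765.9) + 202.5 = 810 kN. φR_n = 0.75 × 810 = 607.5 kN.
Governing: min(954.8, 951.8, 863.2, 742.5, 607.5) = 607.5 kN → block shear.

607.5 kN (block shear governs)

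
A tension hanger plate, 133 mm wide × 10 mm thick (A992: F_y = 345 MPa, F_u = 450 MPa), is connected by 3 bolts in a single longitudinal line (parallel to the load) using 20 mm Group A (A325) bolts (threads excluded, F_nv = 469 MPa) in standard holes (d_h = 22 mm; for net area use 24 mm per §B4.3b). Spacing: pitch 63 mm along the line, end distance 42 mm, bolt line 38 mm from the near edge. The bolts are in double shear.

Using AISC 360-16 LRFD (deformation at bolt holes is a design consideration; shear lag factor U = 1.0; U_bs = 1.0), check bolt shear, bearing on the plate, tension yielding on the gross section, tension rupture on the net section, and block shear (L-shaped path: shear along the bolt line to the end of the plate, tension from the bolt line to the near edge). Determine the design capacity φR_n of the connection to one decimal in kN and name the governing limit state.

306.5 kN (block shear governs)

Bolt shear: A_b = π(20)²/4 = 314.16 mm². φR_n = 0.75 × 469 × 314.16 × 3 × 2 = 663.0 kN.
Bearing (10 mm plate, F_u = 450 MPa): end bolts L_c = 42 − 22/2 = 31, R_n = min(1.2×31×10×450, 2.4×20×10×450) = 167.4 kN/bolt; interior L_c = 63 − 22 = 41, R_n = 216 kN/bolt. φR_n = 0.75 × (1×167.4 + 2×216) = 449.6 kN.
Tension yield (gross): A_g = 133×10 = 1330 mm². φR_n = 0.90 × 345 × 1330 = 413.0 kN.
Tension rupture (net): A_n = (133 − 1×24)×10 = 1090 mm² (U = 1.0, A_e = A_n). φR_n = 0.75 × 450 × 1090 = 367.9 kN.
Block shear: shear path 1×[42+2×63] = 1×168 mm, A_gv = 1680, A_nv = 1×(168 − 2.5×24)×10 = 1080 mm²; tension to near edge: (38 − 0.5×24)×10 = 260 mm². R_n = min(0.6×450×1080, 0.6×345×1680) + 1.0×450×260 = min(291.6, 347.76) + 117 = 408.6 kN. φR_n = 0.75 × 408.6 = 306.5 kN.
Governing: min(663.0, 449.6, 413.0, 367.9, 306.5) = 306.5 kN → block shear.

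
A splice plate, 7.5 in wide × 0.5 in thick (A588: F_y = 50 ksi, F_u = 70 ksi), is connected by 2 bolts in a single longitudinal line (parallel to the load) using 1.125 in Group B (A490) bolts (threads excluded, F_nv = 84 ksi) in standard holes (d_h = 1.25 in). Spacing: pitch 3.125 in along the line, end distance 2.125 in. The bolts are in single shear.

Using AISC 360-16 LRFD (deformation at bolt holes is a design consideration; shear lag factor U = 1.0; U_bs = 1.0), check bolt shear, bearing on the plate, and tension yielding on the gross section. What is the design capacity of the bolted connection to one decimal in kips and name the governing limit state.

Bolt shear: A_b = π(1.125)²/4 = 0.99402 in². φR_n = 0.75 × 84 × 0.99402 × 2 × 1 = 125.2 kips.
Bearing (0.5 in plate, F_u = 70 ksi): end bolts L_c = 2.125 − 1.25/2 = 1.5, R_n = min(1.2×1.5×0.5×70, 2.4×1.125×0.5×70) = 63 kips/bolt; interior L_c = 3.125 − 1.25 = 1.875, R_n = 78.75 kips/bolt. φR_n = 0.75 × (1×63 + 1×78.75) = 106.3 kips.
Tension yield (gross): A_g = 7.5×0.5 = 3.75 in². φR_n = 0.90 × 50 × 3.75 = 168.8 kips.
Governing: min(125.2, 106.3, 168.8) = 106.3 kips → bearing.

106.3 kips (bearing governs)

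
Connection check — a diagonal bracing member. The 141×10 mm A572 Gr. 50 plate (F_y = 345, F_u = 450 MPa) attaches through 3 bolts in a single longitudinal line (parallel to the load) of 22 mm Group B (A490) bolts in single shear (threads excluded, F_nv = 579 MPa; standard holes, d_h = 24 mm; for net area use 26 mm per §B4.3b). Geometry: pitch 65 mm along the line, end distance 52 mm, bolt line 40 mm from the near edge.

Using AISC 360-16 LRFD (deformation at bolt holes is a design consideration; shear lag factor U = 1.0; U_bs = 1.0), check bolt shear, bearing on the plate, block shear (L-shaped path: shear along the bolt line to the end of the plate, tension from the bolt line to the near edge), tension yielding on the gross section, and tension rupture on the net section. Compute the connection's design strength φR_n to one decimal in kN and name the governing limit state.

Bolt shear: A_b = π(22)²/4 = 380.13 mm². φR_n = 0.75 × 579 × 380.13 × 3 × 1 = 495.2 kN.
Bearing (10 mm plate, F_u = 450 MPa): end bolts L_c = 52 − 24/2 = 40, R_n = min(1.2×40×10×450, 2.4×22×10×450) = 216 kN/bolt; interior L_c = 65 − 24 = 41, R_n = 221.4 kN/bolt. φR_n = 0.75 × (1×216 + 2×221.4) = 494.1 kN.
Block shear: shear path 1×[52+2×65] = 1×182 mm, A_gv = 1820, A_nv = 1×(182 − 2.5×26)×10 = 1170 mm²; tension to near edge: (40 − 0.5×26)×10 = 270 mm². R_n = min(0.6×450×1170, 0.6×345×1820) + 1.0×450×270 = min(315.9, 376.74) + 121.5 = 437.4 kN. φR_n = 0.75 × 437.4 = 328.1 kN.
Tension yield (gross): A_g = 141×10 = 1410 mm². φR_n = 0.90 × 345 × 1410 = 437.8 kN.
Tension rupture (net): A_n = (141 − 1×26)×10 = 1150 mm² (U = 1.0, A_e = A_n). φR_n = 0.75 × 450 × 1150 = 388.1 kN.
Governing: min(495.2, 494.1, 328.1, 437.8, 388.1) = 328.1 kN → block shear.

328.1 kN (block shear governs)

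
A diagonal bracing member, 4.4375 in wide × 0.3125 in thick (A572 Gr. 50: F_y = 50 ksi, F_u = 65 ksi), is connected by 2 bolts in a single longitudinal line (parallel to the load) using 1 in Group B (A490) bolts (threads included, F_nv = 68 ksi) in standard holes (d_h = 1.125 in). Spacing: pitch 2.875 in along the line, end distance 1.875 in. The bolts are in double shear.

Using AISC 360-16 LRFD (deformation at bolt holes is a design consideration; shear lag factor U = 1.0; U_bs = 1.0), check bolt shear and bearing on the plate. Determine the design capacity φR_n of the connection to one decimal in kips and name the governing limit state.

Bolt shear: A_b = π(1)²/4 = 0.7854 in². φR_n = 0.75 × 68 × 0.7854 × 2 × 2 = 160.2 kips.
Bearing (0.3125 in plate, F_u = 65 ksi): end bolts L_c = 1.875 − 1.125/2 = 1.3125, R_n = min(1.2×1.3125×0.3125×65, 2.4×1×0.3125×65) = 31.992 kips/bolt; interior L_c = 2.875 − 1.125 = 1.75, R_n = 42.656 kips/bolt. φR_n = 0.75 × (1×31.992 + 1×42.656) = 56.0 kips.
Governing: min(160.2, 56.0) = 56.0 kips → bearing.

56.0 kips (bearing governs)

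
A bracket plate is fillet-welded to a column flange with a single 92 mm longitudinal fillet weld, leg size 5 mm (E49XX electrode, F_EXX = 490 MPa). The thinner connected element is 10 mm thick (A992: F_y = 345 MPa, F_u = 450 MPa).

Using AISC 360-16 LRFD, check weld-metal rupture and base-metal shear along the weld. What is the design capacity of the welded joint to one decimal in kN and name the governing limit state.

71.7 kN (weld metal governs)

Weld metal: throat = 0.707×5 = 3.535 mm, L = 92 mm. φR_n = 0.75 × 0.6 × 490 × 3.535 × 92 = 71.7 kN.
Base metal shear (10 mm plate): yield φR_n = 1.0×0.6×345×10×92 = 190.4 kN; rupture φR_n = 0.75×0.6×450×10×92 = 186.3 kN; take 186.3 kN (rupture).
Governing: min(71.7, 186.3) = 71.7 kN → weld metal.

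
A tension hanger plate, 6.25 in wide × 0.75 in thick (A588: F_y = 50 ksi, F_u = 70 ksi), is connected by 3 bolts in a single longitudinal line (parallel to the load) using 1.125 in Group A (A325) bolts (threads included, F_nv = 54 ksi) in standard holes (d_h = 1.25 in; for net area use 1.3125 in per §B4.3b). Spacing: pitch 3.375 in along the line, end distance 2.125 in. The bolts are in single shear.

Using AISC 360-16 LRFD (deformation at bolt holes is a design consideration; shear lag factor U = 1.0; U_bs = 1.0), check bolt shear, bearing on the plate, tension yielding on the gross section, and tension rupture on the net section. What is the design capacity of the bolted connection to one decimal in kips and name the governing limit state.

Bolt shear: A_b = π(1.125)²/4 = 0.99402 in². φR_n = 0.75 × 54 × 0.99402 × 3 × 1 = 120.8 kips.
Bearing (0.75 in plate, F_u = 70 ksi): end bolts L_c = 2.125 − 1.25/2 = 1.5, R_n = min(1.2×1.5×0.75×70, 2.4×1.125×0.75×70) = 94.5 kips/bolt; interior L_c = 3.375 − 1.25 = 2.125, R_n = 133.88 kips/bolt. φR_n = 0.75 × (1×94.5 + 2×133.88) = 271.7 kips.
Tension yield (gross): A_g = 6.25×0.75 = 4.6875 in². φR_n = 0.90 × 50 × 4.6875 = 210.9 kips.
Tension rupture (net): A_n = (6.25 − 1×1.3125)×0.75 = 3.7031 in² (U = 1.0, A_e = A_n). φR_n = 0.75 × 70 × 3.7031 = 194.4 kips.
Governing: min(120.8, 271.7, 210.9, 194.4) = 120.8 kips → bolt shear.

120.8 kips (bolt shear governs)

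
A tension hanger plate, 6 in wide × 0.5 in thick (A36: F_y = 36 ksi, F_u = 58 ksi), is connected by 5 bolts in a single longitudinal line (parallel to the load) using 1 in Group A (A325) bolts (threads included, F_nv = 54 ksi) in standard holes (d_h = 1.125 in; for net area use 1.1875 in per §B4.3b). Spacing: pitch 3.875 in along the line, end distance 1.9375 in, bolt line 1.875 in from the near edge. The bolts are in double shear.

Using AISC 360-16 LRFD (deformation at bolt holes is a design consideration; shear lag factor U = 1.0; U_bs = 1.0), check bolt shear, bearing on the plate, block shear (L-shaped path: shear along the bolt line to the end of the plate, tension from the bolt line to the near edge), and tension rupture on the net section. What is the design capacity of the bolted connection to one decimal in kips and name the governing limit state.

Bolt shear: A_b = π(1)²/4 = 0.7854 in². φR_n = 0.75 × 54 × 0.7854 × 5 × 2 = 318.1 kips.
Bearing (0.5 in plate, F_u = 58 ksi): end bolts L_c = 1.9375 − 1.125/2 = 1.375, R_n = min(1.2×1.375×0.5×58, 2.4×1×0.5×58) = 47.85 kips/bolt; interior L_c = 3.875 − 1.125 = 2.75, R_n = 69.6 kips/bolt. φR_n = 0.75 × (1×47.85 + 4×69.6) = 244.7 kips.
Block shear: shear path 1×[1.9375+4×3.875] = 1×17.4375 in, A_gv = 8.7188, A_nv = 1×(17.4375 − 4.5×1.1875)×0.5 = 6.0469 in²; tension to near edge: (1.875 − 0.5×1.1875)×0.5 = 0.64063 in². R_n = min(0.6×58×6.0469, 0.6×36×8.7188) + 1.0×58×0.64063 = min(210.43, 188.33) + 37.157 = 225.49 kips. φR_n = 0.75 × 225.49 = 169.1 kips.
Tension rupture (net): A_n = (6 − 1×1.1875)×0.5 = 2.4063 in² (U = 1.0, A_e = A_n). φR_n = 0.75 × 58 × 2.4063 = 104.7 kips.
Governing: min(318.1, 244.7, 169.1, 104.7) = 104.7 kips → net-section rupture.

104.7 kips (net-section rupture governs)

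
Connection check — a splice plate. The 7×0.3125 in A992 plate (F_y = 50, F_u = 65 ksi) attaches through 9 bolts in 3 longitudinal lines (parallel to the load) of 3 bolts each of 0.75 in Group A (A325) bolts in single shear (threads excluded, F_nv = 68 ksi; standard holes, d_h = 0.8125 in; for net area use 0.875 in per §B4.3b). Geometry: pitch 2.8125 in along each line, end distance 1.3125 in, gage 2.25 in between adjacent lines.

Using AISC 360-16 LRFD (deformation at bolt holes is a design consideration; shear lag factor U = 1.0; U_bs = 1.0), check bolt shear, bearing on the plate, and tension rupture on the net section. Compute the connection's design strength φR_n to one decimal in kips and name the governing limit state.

66.7 kips (net-section rupture governs)

Bolt shear: A_b = π(0.75)²/4 = 0.44179 in². φR_n = 0.75 × 68 × 0.44179 × 9 × 1 = 202.8 kips.
Bearing (0.3125 in plate, F_u = 65 ksi): end bolts L_c = 1.3125 − 0.8125/2 = 0.90625, R_n = min(1.2×0.90625×0.3125×65, 2.4×0.75×0.3125×65) = 22.09 kips/bolt; interior L_c = 2.8125 − 0.8125 = 2, R_n = 36.563 kips/bolt. φR_n = 0.75 × (3×22.09 + 6×36.563) = 214.2 kips.
Tension rupture (net): A_n = (7 − 3×0.875)×0.3125 = 1.3672 in² (U = 1.0, A_e = A_n). φR_n = 0.75 × 65 × 1.3672 = 66.7 kips.
Governing: min(202.8, 214.2, 66.7) = 66.7 kips → net-section rupture.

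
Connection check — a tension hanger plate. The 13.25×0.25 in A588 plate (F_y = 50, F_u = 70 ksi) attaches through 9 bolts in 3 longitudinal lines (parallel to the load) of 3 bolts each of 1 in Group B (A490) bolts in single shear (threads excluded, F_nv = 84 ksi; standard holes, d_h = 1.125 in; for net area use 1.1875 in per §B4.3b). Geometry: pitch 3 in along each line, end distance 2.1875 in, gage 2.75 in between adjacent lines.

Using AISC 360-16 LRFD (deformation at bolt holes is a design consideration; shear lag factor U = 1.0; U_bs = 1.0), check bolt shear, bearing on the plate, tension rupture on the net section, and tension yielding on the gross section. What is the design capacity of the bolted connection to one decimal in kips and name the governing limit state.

127.1 kips (net-section rupture governs)

Bolt shear: A_b = π(1)²/4 = 0.7854 in². φR_n = 0.75 × 84 × 0.7854 × 9 × 1 = 445.3 kips.
Bearing (0.25 in plate, F_u = 70 ksi): end bolts L_c = 2.1875 − 1.125/2 = 1.625, R_n = min(1.2×1.625×0.25×70, 2.4×1×0.25×70) = 34.125 kips/bolt; interior L_c = 3 − 1.125 = 1.875, R_n = 39.375 kips/bolt. φR_n = 0.75 × (3×34.125 + 6×39.375) = 254.0 kips.
Tension rupture (net): A_n = (13.25 − 3×1.1875)×0.25 = 2.4219 in² (U = 1.0, A_e = A_n). φR_n = 0.75 × 70 × 2.4219 = 127.1 kips.
Tension yield (gross): A_g = 13.25×0.25 = 3.3125 in². φR_n = 0.90 × 50 × 3.3125 = 149.1 kips.
Governing: min(445.3, 254.0, 127.1, 149.1) = 127.1 kips → net-section rupture.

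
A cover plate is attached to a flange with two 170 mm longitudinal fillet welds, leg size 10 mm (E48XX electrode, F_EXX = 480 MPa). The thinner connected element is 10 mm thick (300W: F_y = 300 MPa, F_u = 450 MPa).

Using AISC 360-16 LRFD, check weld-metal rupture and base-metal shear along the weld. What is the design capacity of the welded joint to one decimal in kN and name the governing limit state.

519.2 kN (weld metal governs)

Weld metal: throat = 0.707×10 = 7.07 mm, L = 2×170 = 340 mm. φR_n = 0.75 × 0.6 × 480 × 7.07 × 340 = 519.2 kN.
Base metal shear (10 mm plate): yield φR_n = 1.0×0.6×300×10×340 = 612.0 kN; rupture φR_n = 0.75×0.6×450×10×340 = 688.5 kN; take 612.0 kN (yield).
Governing: min(519.2, 612.0) = 519.2 kN → weld metal.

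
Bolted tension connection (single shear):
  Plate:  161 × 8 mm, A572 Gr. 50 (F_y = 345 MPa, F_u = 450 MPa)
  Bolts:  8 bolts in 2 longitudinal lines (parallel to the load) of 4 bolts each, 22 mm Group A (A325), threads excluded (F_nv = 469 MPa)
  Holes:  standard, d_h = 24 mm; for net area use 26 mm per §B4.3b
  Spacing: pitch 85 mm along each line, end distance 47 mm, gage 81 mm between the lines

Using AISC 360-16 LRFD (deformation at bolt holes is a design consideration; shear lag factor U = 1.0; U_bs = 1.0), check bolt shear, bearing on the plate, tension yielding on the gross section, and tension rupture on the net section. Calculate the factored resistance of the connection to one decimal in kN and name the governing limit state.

294.3 kN (net-section rupture governs)

Bolt shear: A_b = π(22)²/4 = 380.13 mm². φR_n = 0.75 × 469 × 380.13 × 8 × 1 = 1069.7 kN.
Bearing (8 mm plate, F_u = 450 MPa): end bolts L_c = 47 − 24/2 = 35, R_n = min(1.2×35×8×450, 2.4×22×8×450) = 151.2 kN/bolt; interior L_c = 85 − 24 = 61, R_n = 190.08 kN/bolt. φR_n = 0.75 × (2×151.2 + 6×190.08) = 1082.2 kN.
Tension yield (gross): A_g = 161×8 = 1288 mm². φR_n = 0.90 × 345 × 1288 = 399.9 kN.
Tension rupture (net): A_n = (161 − 2×26)×8 = 872 mm² (U = 1.0, A_e = A_n). φR_n = 0.75 × 450 × 872 = 294.3 kN.
Governing: min(1069.7, 1082.2, 399.9, 294.3) = 294.3 kN → net-section rupture.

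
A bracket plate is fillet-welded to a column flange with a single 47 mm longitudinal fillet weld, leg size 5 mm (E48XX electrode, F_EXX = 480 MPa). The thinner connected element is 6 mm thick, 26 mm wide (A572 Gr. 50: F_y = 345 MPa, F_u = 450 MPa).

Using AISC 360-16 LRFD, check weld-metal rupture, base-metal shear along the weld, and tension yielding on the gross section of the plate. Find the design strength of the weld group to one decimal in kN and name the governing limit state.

35.9 kN (weld metal governs)

Weld metal: throat = 0.707×5 = 3.535 mm, L = 47 mm. φR_n = 0.75 × 0.6 × 480 × 3.535 × 47 = 35.9 kN.
Base metal shear (6 mm plate): yield φR_n = 1.0×0.6×345×6×47 = 58.4 kN; rupture φR_n = 0.75×0.6×450×6×47 = 57.1 kN; take 57.1 kN (rupture).
Tension yield (gross): A_g = 26×6 = 156 mm². φR_n = 0.90 × 345 × 156 = 48.4 kN.
Governing: min(35.9, 57.1, 48.4) = 35.9 kN → weld metal.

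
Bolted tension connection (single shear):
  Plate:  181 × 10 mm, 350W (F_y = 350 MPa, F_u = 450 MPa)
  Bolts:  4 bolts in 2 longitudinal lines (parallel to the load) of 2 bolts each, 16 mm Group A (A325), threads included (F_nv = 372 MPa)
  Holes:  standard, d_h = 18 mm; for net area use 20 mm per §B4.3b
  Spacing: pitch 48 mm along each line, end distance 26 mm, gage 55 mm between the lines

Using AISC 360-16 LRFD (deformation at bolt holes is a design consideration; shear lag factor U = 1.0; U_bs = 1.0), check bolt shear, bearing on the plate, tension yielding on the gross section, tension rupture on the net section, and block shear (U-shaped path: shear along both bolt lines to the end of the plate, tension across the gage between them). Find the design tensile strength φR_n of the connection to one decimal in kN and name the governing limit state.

224.4 kN (bolt shear governs)

Bolt shear: A_b = π(16)²/4 = 201.06 mm². φR_n = 0.75 × 372 × 201.06 × 4 × 1 = 224.4 kN.
Bearing (10 mm plate, F_u = 450 MPa): end bolts L_c = 26 − 18/2 = 17, R_n = min(1.2×17×10×450, 2.4×16×10×450) = 91.8 kN/bolt; interior L_c = 48 − 18 = 30, R_n = 162 kN/bolt. φR_n = 0.75 × (2×91.8 + 2×162) = 380.7 kN.
Tension yield (gross): A_g = 181×10 = 1810 mm². φR_n = 0.90 × 350 × 1810 = 570.2 kN.
Tension rupture (net): A_n = (181 − 2×20)×10 = 1410 mm² (U = 1.0, A_e = A_n). φR_n = 0.75 × 450 × 1410 = 475.9 kN.
Block shear: shear path 2×[26+1×48] = 2×74 mm, A_gv = 1480, A_nv = 2×(74 − 1.5×20)×10 = 880 mm²; tension across gage: (55 − 1×20)×10 = 350 mm². R_n = min(0.6×450×880, 0.6×350×1480) + 1.0×450×350 = min(237.6, 310.8) + 157.5 = 395.1 kN. φR_n = 0.75 × 395.1 = 296.3 kN.
Governing: min(224.4, 380.7, 570.2, 475.9, 296.3) = 224.4 kN → bolt shear.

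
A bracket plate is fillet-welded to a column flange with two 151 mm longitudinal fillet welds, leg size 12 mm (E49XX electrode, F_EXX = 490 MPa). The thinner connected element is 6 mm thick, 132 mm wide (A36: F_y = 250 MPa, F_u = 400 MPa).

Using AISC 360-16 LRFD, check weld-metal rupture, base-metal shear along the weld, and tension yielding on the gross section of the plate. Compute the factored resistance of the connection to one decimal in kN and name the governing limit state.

Weld metal: throat = 0.707×12 = 8.484 mm, L = 2×151 = 302 mm. φR_n = 0.75 × 0.6 × 490 × 8.484 × 302 = 565.0 kN.
Base metal shear (6 mm plate): yield φR_n = 1.0×0.6×250×6×302 = 271.8 kN; rupture φR_n = 0.75×0.6×400×6×302 = 326.2 kN; take 271.8 kN (yield).
Tension yield (gross): A_g = 132×6 = 792 mm². φR_n = 0.90 × 250 × 792 = 178.2 kN.
Governing: min(565.0, 271.8, 178.2) = 178.2 kN → gross-section yield.

178.2 kN (gross-section yield governs)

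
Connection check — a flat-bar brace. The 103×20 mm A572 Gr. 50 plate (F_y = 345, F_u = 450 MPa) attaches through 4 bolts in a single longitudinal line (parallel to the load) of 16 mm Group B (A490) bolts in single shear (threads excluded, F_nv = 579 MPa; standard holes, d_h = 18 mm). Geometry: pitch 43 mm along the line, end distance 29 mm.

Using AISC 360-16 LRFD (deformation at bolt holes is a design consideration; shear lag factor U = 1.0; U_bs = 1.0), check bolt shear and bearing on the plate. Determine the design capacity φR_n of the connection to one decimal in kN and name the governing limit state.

Bolt shear: A_b = π(16)²/4 = 201.06 mm². φR_n = 0.75 × 579 × 201.06 × 4 × 1 = 349.2 kN.
Bearing (20 mm plate, F_u = 450 MPa): end bolts L_c = 29 − 18/2 = 20, R_n = min(1.2×20×20×450, 2.4×16×20×450) = 216 kN/bolt; interior L_c = 43 − 18 = 25, R_n = 270 kN/bolt. φR_n = 0.75 × (1×216 + 3×270) = 769.5 kN.
Governing: min(349.2, 769.5) = 349.2 kN → bolt shear.

349.2 kN (bolt shear governs)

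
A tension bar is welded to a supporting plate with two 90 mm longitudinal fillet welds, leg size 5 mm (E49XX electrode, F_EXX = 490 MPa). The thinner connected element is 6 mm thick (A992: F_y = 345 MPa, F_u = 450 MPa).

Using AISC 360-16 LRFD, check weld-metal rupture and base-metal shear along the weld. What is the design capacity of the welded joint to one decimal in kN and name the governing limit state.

140.3 kN (weld metal governs)

Weld metal: throat = 0.707×5 = 3.535 mm, L = 2×90 = 180 mm. φR_n = 0.75 × 0.6 × 490 × 3.535 × 180 = 140.3 kN.
Base metal shear (6 mm plate): yield φR_n = 1.0×0.6×345×6×180 = 223.6 kN; rupture φR_n = 0.75×0.6×450×6×180 = 218.7 kN; take 218.7 kN (rupture).
Governing: min(140.3, 218.7) = 140.3 kN → weld metal.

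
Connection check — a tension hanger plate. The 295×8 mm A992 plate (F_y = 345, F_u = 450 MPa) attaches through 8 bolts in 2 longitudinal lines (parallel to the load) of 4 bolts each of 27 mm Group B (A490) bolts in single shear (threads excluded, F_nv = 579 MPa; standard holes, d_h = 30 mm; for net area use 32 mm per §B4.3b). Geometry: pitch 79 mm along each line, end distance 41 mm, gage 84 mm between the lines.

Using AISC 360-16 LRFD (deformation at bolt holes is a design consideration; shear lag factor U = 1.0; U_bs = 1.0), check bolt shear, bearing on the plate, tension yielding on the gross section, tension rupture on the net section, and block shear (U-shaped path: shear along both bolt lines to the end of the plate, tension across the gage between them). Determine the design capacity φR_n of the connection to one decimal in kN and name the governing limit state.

Bolt shear: A_b = π(27)²/4 = 572.56 mm². φR_n = 0.75 × 579 × 572.56 × 8 × 1 = 1989.1 kN.
Bearing (8 mm plate, F_u = 450 MPa): end bolts L_c = 41 − 30/2 = 26, R_n = min(1.2×26×8×450, 2.4×27×8×450) = 112.32 kN/bolt; interior L_c = 79 − 30 = 49, R_n = 211.68 kN/bolt. φR_n = 0.75 × (2×112.32 + 6×211.68) = 1121.0 kN.
Tension yield (gross): A_g = 295×8 = 2360 mm². φR_n = 0.90 × 345 × 2360 = 732.8 kN.
Tension rupture (net): A_n = (295 − 2×32)×8 = 1848 mm² (U = 1.0, A_e = A_n). φR_n = 0.75 × 450 × 1848 = 623.7 kN.
Block shear: shear path 2×[41+3×79] = 2×278 mm, A_gv = 4448, A_nv = 2×(278 − 3.5×32)×8 = 2656 mm²; tension across gage: (84 − 1×32)×8 = 416 mm². R_n = min(0.6×450×2656, 0.6×345×4448) + 1.0×450×416 = min(717.12, 920.74) + 187.2 = 904.32 kN. φR_n = 0.75 × 904.32 = 678.2 kN.
Governing: min(1989.1, 1121.0, 732.8, 623.7, 678.2) = 623.7 kN → net-section rupture.

623.7 kN (net-section rupture governs)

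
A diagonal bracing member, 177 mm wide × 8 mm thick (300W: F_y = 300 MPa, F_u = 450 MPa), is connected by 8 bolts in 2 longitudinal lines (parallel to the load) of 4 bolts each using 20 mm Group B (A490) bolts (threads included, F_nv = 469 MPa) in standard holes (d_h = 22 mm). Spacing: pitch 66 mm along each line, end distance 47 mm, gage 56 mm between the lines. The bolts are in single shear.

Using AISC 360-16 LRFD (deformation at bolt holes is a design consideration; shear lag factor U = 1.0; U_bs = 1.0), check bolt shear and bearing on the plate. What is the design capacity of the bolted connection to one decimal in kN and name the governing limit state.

884.0 kN (bolt shear governs)

Bolt shear: A_b = π(20)²/4 = 314.16 mm². φR_n = 0.75 × 469 × 314.16 × 8 × 1 = 884.0 kN.
Bearing (8 mm plate, F_u = 450 MPa): end bolts L_c = 47 − 22/2 = 36, R_n = min(1.2×36×8×450, 2.4×20×8×450) = 155.52 kN/bolt; interior L_c = 66 − 22 = 44, R_n = 172.8 kN/bolt. φR_n = 0.75 × (2×155.52 + 6×172.8) = 1010.9 kN.
Governing: min(884.0, 1010.9) = 884.0 kN → bolt shear.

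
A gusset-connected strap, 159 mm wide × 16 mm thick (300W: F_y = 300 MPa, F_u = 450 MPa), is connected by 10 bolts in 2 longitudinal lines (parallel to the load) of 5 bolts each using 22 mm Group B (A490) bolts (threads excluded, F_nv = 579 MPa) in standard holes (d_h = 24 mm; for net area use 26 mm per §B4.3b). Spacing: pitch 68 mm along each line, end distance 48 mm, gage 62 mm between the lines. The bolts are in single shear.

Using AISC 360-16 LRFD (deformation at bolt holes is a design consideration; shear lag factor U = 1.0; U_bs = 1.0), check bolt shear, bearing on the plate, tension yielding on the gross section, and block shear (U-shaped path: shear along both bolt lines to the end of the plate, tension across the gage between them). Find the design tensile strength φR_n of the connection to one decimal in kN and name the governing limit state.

Bolt shear: A_b = π(22)²/4 = 380.13 mm². φR_n = 0.75 × 579 × 380.13 × 10 × 1 = 1650.7 kN.
Bearing (16 mm plate, F_u = 450 MPa): end bolts L_c = 48 − 24/2 = 36, R_n = min(1.2×36×16×450, 2.4×22×16×450) = 311.04 kN/bolt; interior L_c = 68 − 24 = 44, R_n = 380.16 kN/bolt. φR_n = 0.75 × (2×311.04 + 8×380.16) = 2747.5 kN.
Tension yield (gross): A_g = 159×16 = 2544 mm². φR_n = 0.90 × 300 × 2544 = 686.9 kN.
Block shear: shear path 2×[48+4×68] = 2×320 mm, A_gv = 10240, A_nv = 2×(320 − 4.5×26)×16 = 6496 mm²; tension across gage: (62 − 1×26)×16 = 576 mm². R_n = min(0.6×450×6496, 0.6×300×10240) + 1.0×450×576 = min(1753.9, 1843.2) + 259.2 = 2013.1 kN. φR_n = 0.75 × 2013.1 = 1509.8 kN.
Governing: min(1650.7, 2747.5, 686.9, 1509.8) = 686.9 kN → gross-section yield.

686.9 kN (gross-section yield governs)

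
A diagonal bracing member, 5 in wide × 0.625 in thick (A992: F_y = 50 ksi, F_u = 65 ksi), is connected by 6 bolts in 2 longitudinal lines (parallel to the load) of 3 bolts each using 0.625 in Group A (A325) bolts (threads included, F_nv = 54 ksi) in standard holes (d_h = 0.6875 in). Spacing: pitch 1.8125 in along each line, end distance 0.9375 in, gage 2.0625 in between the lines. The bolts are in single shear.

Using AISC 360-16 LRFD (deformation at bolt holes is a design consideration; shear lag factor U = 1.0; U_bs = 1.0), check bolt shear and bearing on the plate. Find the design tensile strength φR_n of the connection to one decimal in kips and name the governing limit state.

Bolt shear: A_b = π(0.625)²/4 = 0.3068 in². φR_n = 0.75 × 54 × 0.3068 × 6 × 1 = 74.6 kips.
Bearing (0.625 in plate, F_u = 65 ksi): end bolts L_c = 0.9375 − 0.6875/2 = 0.59375, R_n = min(1.2×0.59375×0.625×65, 2.4×0.625×0.625×65) = 28.945 kips/bolt; interior L_c = 1.8125 − 0.6875 = 1.125, R_n = 54.844 kips/bolt. φR_n = 0.75 × (2×28.945 + 4×54.844) = 207.9 kips.
Governing: min(74.6, 207.9) = 74.6 kips → bolt shear.

74.6 kips (bolt shear governs)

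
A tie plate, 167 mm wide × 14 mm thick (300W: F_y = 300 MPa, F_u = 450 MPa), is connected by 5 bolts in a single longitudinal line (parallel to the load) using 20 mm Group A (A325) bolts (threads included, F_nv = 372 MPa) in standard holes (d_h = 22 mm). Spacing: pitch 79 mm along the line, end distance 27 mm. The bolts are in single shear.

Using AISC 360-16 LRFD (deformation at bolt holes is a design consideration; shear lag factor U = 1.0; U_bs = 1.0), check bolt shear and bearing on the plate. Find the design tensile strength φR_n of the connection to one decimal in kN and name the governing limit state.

438.3 kN (bolt shear governs)

Bolt shear: A_b = π(20)²/4 = 314.16 mm². φR_n = 0.75 × 372 × 314.16 × 5 × 1 = 438.3 kN.
Bearing (14 mm plate, F_u = 450 MPa): end bolts L_c = 27 − 22/2 = 16, R_n = min(1.2×16×14×450, 2.4×20×14×450) = 120.96 kN/bolt; interior L_c = 79 − 22 = 57, R_n = 302.4 kN/bolt. φR_n = 0.75 × (1×120.96 + 4×302.4) = 997.9 kN.
Governing: min(438.3, 997.9) = 438.3 kN → bolt shear.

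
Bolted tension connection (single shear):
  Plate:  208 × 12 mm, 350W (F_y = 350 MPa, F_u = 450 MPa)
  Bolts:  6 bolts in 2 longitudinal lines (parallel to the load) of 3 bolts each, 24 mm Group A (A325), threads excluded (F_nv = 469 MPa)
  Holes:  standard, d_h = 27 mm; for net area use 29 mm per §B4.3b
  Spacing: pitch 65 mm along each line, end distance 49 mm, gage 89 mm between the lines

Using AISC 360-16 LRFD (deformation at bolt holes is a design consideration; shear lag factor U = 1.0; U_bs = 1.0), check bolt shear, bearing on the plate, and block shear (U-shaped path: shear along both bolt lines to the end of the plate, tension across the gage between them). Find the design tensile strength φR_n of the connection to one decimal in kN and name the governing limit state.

760.6 kN (block shear governs)

Bolt shear: A_b = π(24)²/4 = 452.39 mm². φR_n = 0.75 × 469 × 452.39 × 6 × 1 = 954.8 kN.
Bearing (12 mm plate, F_u = 450 MPa): end bolts L_c = 49 − 27/2 = 35.5, R_n = min(1.2×35.5×12×450, 2.4×24×12×450) = 230.04 kN/bolt; interior L_c = 65 − 27 = 38, R_n = 246.24 kN/bolt. φR_n = 0.75 × (2×230.04 + 4×246.24) = 1083.8 kN.
Block shear: shear path 2×[49+2×65] = 2×179 mm, A_gv = 4296, A_nv = 2×(179 − 2.5×29)×12 = 2556 mm²; tension across gage: (89 − 1×29)×12 = 720 mm². R_n = min(0.6×450×2556, 0.6×350×4296) + 1.0×450×720 = min(690.12, 902.16) + 324 = 1014.1 kN. φR_n = 0.75 × 1014.1 = 760.6 kN.
Governing: min(954.8, 1083.8, 760.6) = 760.6 kN → block shear.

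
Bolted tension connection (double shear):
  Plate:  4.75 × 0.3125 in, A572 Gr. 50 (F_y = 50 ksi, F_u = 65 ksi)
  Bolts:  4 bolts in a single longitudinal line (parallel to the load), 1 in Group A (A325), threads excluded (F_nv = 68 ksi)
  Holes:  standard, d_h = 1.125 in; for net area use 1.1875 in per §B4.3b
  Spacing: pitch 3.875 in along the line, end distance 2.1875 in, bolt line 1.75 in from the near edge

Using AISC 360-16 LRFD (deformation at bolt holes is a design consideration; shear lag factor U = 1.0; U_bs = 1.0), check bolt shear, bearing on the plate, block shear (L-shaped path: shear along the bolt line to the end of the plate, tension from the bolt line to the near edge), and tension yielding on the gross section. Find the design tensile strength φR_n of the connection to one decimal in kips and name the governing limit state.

Bolt shear: A_b = π(1)²/4 = 0.7854 in². φR_n = 0.75 × 68 × 0.7854 × 4 × 2 = 320.4 kips.
Bearing (0.3125 in plate, F_u = 65 ksi): end bolts L_c = 2.1875 − 1.125/2 = 1.625, R_n = min(1.2×1.625×0.3125×65, 2.4×1×0.3125×65) = 39.609 kips/bolt; interior L_c = 3.875 − 1.125 = 2.75, R_n = 48.75 kips/bolt. φR_n = 0.75 × (1×39.609 + 3×48.75) = 139.4 kips.
Block shear: shear path 1×[2.1875+3×3.875] = 1×13.8125 in, A_gv = 4.3164, A_nv = 1×(13.8125 − 3.5×1.1875)×0.3125 = 3.0176 in²; tension to near edge: (1.75 − 0.5×1.1875)×0.3125 = 0.36133 in². R_n = min(0.6×65×3.0176, 0.6×50×4.3164) + 1.0×65×0.36133 = min(117.69, 129.49) + 23.486 = 141.18 kips. φR_n = 0.75 × 141.18 = 105.9 kips.
Tension yield (gross): A_g = 4.75×0.3125 = 1.4844 in². φR_n = 0.90 × 50 × 1.4844 = 66.8 kips.
Governing: min(320.4, 139.4, 105.9, 66.8) = 66.8 kips → gross-section yield.

66.8 kips (gross-section yield governs)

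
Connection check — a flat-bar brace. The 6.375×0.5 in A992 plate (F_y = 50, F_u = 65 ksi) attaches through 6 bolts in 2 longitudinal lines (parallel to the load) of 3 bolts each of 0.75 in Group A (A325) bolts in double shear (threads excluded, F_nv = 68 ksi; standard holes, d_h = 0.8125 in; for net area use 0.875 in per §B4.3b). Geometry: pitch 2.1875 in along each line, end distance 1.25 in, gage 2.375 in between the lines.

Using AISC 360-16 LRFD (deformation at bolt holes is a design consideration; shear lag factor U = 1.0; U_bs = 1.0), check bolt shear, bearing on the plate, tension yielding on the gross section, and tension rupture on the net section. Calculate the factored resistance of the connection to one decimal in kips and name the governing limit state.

112.7 kips (net-section rupture governs)

Bolt shear: A_b = π(0.75)²/4 = 0.44179 in². φR_n = 0.75 × 68 × 0.44179 × 6 × 2 = 270.4 kips.
Bearing (0.5 in plate, F_u = 65 ksi): end bolts L_c = 1.25 − 0.8125/2 = 0.84375, R_n = min(1.2×0.84375×0.5×65, 2.4×0.75×0.5×65) = 32.906 kips/bolt; interior L_c = 2.1875 − 0.8125 = 1.375, R_n = 53.625 kips/bolt. φR_n = 0.75 × (2×32.906 + 4×53.625) = 210.2 kips.
Tension yield (gross): A_g = 6.375×0.5 = 3.1875 in². φR_n = 0.90 × 50 × 3.1875 = 143.4 kips.
Tension rupture (net): A_n = (6.375 − 2×0.875)×0.5 = 2.3125 in² (U = 1.0, A_e = A_n). φR_n = 0.75 × 65 × 2.3125 = 112.7 kips.
Governing: min(270.4, 210.2, 143.4, 112.7) = 112.7 kips → net-section rupture.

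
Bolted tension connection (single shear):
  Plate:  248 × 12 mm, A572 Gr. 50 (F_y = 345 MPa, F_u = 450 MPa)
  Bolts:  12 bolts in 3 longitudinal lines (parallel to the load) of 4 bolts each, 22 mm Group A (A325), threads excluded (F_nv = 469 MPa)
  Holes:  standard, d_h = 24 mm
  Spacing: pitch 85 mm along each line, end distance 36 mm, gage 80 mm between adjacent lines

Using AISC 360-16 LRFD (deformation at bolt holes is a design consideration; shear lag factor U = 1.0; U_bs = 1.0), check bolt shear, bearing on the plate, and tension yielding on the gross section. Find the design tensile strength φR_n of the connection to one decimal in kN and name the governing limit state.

924.0 kN (gross-section yield governs)

Bolt shear: A_b = π(22)²/4 = 380.13 mm². φR_n = 0.75 × 469 × 380.13 × 12 × 1 = 1604.5 kN.
Bearing (12 mm plate, F_u = 450 MPa): end bolts L_c = 36 − 24/2 = 24, R_n = min(1.2×24×12×450, 2.4×22×12×450) = 155.52 kN/bolt; interior L_c = 85 − 24 = 61, R_n = 285.12 kN/bolt. φR_n = 0.75 × (3×155.52 + 9×285.12) = 2274.5 kN.
Tension yield (gross): A_g = 248×12 = 2976 mm². φR_n = 0.90 × 345 × 2976 = 924.0 kN.
Governing: min(1604.5, 2274.5, 924.0) = 924.0 kN → gross-section yield.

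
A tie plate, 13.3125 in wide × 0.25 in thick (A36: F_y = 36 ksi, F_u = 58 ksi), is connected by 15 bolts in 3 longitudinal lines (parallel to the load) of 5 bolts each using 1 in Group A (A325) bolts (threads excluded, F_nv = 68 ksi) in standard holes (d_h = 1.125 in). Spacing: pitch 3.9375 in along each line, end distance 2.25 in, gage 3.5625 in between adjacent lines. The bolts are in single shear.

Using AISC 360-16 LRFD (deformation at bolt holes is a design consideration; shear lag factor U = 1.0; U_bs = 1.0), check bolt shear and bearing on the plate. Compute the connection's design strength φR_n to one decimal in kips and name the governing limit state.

379.3 kips (bearing governs)

Bolt shear: A_b = π(1)²/4 = 0.7854 in². φR_n = 0.75 × 68 × 0.7854 × 15 × 1 = 600.8 kips.
Bearing (0.25 in plate, F_u = 58 ksi): end bolts L_c = 2.25 − 1.125/2 = 1.6875, R_n = min(1.2×1.6875×0.25×58, 2.4×1×0.25×58) = 29.363 kips/bolt; interior L_c = 3.9375 − 1.125 = 2.8125, R_n = 34.8 kips/bolt. φR_n = 0.75 × (3×29.363 + 12×34.8) = 379.3 kips.
Governing: min(600.8, 379.3) = 379.3 kips → bearing.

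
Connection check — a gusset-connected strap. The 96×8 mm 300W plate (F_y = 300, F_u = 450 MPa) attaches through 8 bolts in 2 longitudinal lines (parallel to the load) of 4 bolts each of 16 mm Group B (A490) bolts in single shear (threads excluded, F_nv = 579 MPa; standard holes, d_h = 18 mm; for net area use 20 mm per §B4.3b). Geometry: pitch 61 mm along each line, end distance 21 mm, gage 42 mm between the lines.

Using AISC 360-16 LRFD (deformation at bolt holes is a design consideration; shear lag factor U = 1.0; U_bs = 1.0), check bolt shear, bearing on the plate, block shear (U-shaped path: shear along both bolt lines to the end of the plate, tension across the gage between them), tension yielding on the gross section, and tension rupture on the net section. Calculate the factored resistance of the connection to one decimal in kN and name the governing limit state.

Bolt shear: A_b = π(16)²/4 = 201.06 mm². φR_n = 0.75 × 579 × 201.06 × 8 × 1 = 698.5 kN.
Bearing (8 mm plate, F_u = 450 MPa): end bolts L_c = 21 − 18/2 = 12, R_n = min(1.2×12×8×450, 2.4×16×8×450) = 51.84 kN/bolt; interior L_c = 61 − 18 = 43, R_n = 138.24 kN/bolt. φR_n = 0.75 × (2×51.84 + 6×138.24) = 699.8 kN.
Block shear: shear path 2×[21+3×61] = 2×204 mm, A_gv = 3264, A_nv = 2×(204 − 3.5×20)×8 = 2144 mm²; tension across gage: (42 − 1×20)×8 = 176 mm². R_n = min(0.6×450×2144, 0.6×300×3264) + 1.0×450×176 = min(578.88, 587.52) + 79.2 = 658.08 kN. φR_n = 0.75 × 658.08 = 493.6 kN.
Tension yield (gross): A_g = 96×8 = 768 mm². φR_n = 0.90 × 300 × 768 = 207.4 kN.
Tension rupture (net): A_n = (96 − 2×20)×8 = 448 mm² (U = 1.0, A_e = A_n). φR_n = 0.75 × 450 × 448 = 151.2 kN.
Governing: min(698.5, 699.8, 493.6, 207.4, 151.2) = 151.2 kN → net-section rupture.

151.2 kN (net-section rupture governs)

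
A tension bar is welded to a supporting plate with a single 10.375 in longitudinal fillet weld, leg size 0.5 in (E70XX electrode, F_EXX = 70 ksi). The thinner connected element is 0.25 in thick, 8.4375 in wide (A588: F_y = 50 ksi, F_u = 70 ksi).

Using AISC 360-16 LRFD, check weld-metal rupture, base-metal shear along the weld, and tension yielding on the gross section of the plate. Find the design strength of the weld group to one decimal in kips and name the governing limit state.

Weld metal: throat = 0.707×0.5 = 0.3535 in, L = 10.375 in. φR_n = 0.75 × 0.6 × 70 × 0.3535 × 10.375 = 115.5 kips.
Base metal shear (0.25 in plate): yield φR_n = 1.0×0.6×50×0.25×10.375 = 77.8 kips; rupture φR_n = 0.75×0.6×70×0.25×10.375 = 81.7 kips; take 77.8 kips (yield).
Tension yield (gross): A_g = 8.4375×0.25 = 2.1094 in². φR_n = 0.90 × 50 × 2.1094 = 94.9 kips.
Governing: min(115.5, 77.8, 94.9) = 77.8 kips → base-metal shear.

77.8 kips (base-metal shear governs)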